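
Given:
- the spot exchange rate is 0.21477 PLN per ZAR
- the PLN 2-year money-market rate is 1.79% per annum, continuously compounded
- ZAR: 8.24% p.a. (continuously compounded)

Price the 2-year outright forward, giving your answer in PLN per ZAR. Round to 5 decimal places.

0.18878

T = 2 years.
PLN growth factor: e^(0.0179×2) = 1.0364485.
Growth of 1 ZAR over T: e^(0.0824×2) = 1.1791573.
So F = 0.21477 × 1.0364485 / 1.1791573 = 0.1887772 (PLN/ZAR).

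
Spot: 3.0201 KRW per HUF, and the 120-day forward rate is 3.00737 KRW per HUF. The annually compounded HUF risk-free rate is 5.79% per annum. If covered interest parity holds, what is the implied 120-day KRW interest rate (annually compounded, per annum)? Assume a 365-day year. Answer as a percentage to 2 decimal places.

4.44%

T = 120/365 years.
CIP gives F = S · g_KRW/g_HUF, so g_KRW/g_HUF = 3.00737/3.0201 = 0.9957849.
HUF growth factor: (1 + 0.0579)^(120/365) = 1.0186772.
So the KRW growth factor = 1.0143834.
Annualise: 1.0143834^(365/120) − 1 = 0.044395 = 4.44%.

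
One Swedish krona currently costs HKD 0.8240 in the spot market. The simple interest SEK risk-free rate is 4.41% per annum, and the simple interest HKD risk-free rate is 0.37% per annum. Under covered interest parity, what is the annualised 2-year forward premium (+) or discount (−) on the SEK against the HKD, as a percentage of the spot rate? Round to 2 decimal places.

-3.71%

T = 2 years.
F = S · g_HKD/g_SEK = 0.824 × 1.007400/1.088200 = 0.7628171.
(F − S)/S ÷ T = (0.7628171 − 0.824)/0.824/2 = -0.037126 → -3.71%.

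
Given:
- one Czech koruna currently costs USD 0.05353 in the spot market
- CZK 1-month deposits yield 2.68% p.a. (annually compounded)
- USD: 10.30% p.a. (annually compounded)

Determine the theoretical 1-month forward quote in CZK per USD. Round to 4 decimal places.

18.5700

T = 1/12 years.
Growth of 1 USD over T: (1 + 0.1030)^(1/12) = 1.00820294.
CZK growth factor: (1 + 0.0268)^(1/12) = 1.00220636.
Forward (USD per CZK) = 0.05353 × 1.00820294 / 1.00220636 = 0.053850290.
Quoted the other way: 1/0.053850290 = 18.5700 CZK per USD.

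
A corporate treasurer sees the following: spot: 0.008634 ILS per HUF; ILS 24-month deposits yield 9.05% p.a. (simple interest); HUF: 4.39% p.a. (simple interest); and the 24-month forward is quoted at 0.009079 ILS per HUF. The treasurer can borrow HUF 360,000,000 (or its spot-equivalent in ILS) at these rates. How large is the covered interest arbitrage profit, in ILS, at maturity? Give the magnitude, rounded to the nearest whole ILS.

T = 2 years.
Keep in HUF, deliver into the forward: 360,000,000·1.087800·0.009079 = ILS 3,555,409.03.
Swap to ILS now, deposit: 360,000,000·0.008634·1.181000 = ILS 3,670,831.44.
The quoted forward undervalues HUF, so borrow HUF, convert to ILS at spot, deposit the ILS at 9.05%, and buy HUF forward at 0.009079 to cover the loan.
Arbitrage profit = |3,555,409.03 − 3,670,831.44| = ILS 115,422.

ILS 115,422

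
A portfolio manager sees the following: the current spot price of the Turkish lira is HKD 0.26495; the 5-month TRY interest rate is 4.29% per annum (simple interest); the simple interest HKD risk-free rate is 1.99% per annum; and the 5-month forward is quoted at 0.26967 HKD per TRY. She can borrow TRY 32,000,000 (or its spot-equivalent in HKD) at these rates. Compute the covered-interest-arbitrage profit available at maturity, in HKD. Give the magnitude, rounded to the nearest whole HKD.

HKD 234,991

T = 5/12 years.
Route A — deposit TRY, sell forward: 32,000,000 × 1.017875 × 0.26967 = HKD 8,783,691.24.
Route B — convert at spot, deposit HKD: 32,000,000 × 0.26495 × 1.008291667 = HKD 8,548,700.07.
The quoted forward overvalues TRY, so borrow HKD, buy TRY at spot, deposit the TRY at 4.29%, and sell the proceeds forward at 0.26967.
The gap between the two covered legs is HKD 234,991.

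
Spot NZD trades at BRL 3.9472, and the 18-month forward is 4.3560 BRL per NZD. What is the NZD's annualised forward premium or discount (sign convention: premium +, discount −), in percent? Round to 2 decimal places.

T = 18/12 years.
NZD trades forward at +10.35671% vs spot over the period.
Per annum: 0.1035671 / (18/12) = 0.069045 = 6.90%.

+6.90%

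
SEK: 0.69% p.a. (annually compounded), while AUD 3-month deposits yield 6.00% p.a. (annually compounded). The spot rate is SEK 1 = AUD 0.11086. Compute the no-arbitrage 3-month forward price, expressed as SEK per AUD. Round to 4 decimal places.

T = 3/12 years.
Growth of 1 AUD over T: (1 + 0.0600)^(3/12) = 1.0146738.
SEK growth factor: (1 + 0.0069)^(3/12) = 1.0017206.
CIP: F = S · (grow AUD)/(grow SEK) = 0.11086 × 1.0146738/1.0017206 = 0.1122935 AUD per SEK.
Invert for SEK per AUD: 1 / 0.1122935 = 8.9052.

8.9052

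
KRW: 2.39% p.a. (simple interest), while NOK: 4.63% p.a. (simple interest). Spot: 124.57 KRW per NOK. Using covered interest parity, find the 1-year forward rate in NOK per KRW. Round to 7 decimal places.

T = 1 year.
KRW accumulates by 1 + 0.0239×1 = 1.023900.
Growth of 1 NOK over T: 1 + 0.0463×1 = 1.046300.
Forward (KRW per NOK) = 124.57 × 1.023900 / 1.046300 = 121.9031.
Invert for NOK per KRW: 1 / 121.9031 = 0.0082032.

0.0082032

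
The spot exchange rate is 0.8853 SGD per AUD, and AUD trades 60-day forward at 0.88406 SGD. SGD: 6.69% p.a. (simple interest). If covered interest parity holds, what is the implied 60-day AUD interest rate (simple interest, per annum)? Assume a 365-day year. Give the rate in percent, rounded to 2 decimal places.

T = 60/365 years.
CIP gives F = S · g_SGD/g_AUD, so g_SGD/g_AUD = 0.88406/0.8853 = 0.9985993.
SGD growth factor: 1 + 0.0669×60/365 = 1.0109973.
So the AUD growth factor = 1.0124154.
(1.0124154 − 1)/T = 0.075527, i.e. 7.55%.

7.55%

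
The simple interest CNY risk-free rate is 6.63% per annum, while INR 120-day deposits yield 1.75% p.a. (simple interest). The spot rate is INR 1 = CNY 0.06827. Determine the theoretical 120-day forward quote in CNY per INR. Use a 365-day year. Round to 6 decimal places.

T = 120/365 years.
CNY growth factor: 1 + 0.0663×120/365 = 1.0217973.
Growth of 1 INR over T: 1 + 0.0175×120/365 = 1.0057534.
Forward (CNY per INR) = 0.06827 × 1.0217973 / 1.0057534 = 0.06935905.

0.069359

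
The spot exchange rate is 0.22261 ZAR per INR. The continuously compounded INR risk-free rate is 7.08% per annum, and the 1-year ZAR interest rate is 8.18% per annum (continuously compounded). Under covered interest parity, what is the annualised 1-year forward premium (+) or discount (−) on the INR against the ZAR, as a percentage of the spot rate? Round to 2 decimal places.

T = 1 year.
CIP forward (ZAR per INR) = 0.22261 × 1.0852387/1.0733665 = 0.22507223.
(F − S)/S ÷ T = (0.22507223 − 0.22261)/0.22261/1 = 0.011061 → 1.11%.

+1.11%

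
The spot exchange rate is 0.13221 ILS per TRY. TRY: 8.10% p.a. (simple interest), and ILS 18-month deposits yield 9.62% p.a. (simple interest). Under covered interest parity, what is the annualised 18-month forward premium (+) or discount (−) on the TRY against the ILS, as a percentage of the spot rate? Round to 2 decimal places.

T = 18/12 years.
No-arbitrage forward: 0.13221 × 1.144300 / 1.121500 = 0.13489782 ILS/TRY.
Annualised premium = (F − S)/S × (1/T) = (0.13489782 − 0.13221)/0.13221 ÷ (18/12) = 1.36%.

+1.36%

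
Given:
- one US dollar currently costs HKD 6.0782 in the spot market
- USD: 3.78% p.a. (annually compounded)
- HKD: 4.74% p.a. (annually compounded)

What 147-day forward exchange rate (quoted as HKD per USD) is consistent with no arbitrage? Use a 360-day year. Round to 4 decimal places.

T = 147/360 years.
Growth of 1 HKD over T: (1 + 0.0474)^(147/360) = 1.0190902.
USD accumulates by (1 + 0.0378)^(147/360) = 1.0152658.
Forward (HKD per USD) = 6.0782 × 1.0190902 / 1.0152658 = 6.101096.

6.1011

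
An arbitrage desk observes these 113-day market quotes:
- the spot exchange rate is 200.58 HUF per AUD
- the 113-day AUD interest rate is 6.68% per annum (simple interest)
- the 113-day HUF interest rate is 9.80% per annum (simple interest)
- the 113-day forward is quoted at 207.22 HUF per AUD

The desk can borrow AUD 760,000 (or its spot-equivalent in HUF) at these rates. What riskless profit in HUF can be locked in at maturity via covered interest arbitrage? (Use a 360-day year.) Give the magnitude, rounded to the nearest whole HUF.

T = 113/360 years.
Invest the AUD and cover forward: 760,000 × 1.02096777778 × 207.22 = HUF 160,789,356.61.
Convert at spot and invest in HUF: 760,000 × 200.58 × 1.03076111111 = HUF 157,130,048.39.
The quoted forward overvalues AUD, so borrow HUF, buy AUD at spot, deposit the AUD at 6.68%, and sell the proceeds forward at 207.22.
The gap between the two covered legs is HUF 3,659,308.

HUF 3,659,308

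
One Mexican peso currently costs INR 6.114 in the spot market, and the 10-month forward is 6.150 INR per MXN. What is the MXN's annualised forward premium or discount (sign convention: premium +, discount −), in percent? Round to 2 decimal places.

T = 10/12 years.
(F − S)/S = (6.150 − 6.114)/6.114 = 0.0058881.
Per annum: 0.0058881 / (10/12) = 0.007066 = 0.71%.

+0.71%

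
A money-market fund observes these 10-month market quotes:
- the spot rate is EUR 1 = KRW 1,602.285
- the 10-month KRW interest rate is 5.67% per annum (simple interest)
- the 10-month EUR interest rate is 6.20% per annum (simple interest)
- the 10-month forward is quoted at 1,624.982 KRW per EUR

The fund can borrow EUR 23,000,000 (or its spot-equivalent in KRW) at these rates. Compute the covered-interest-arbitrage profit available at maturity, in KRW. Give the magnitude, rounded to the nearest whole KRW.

KRW 711,768,053

T = 10/12 years.
Invest the EUR and cover forward: 23,000,000 × 1.051666666667 × 1624.982 = KRW 39,305,606,276.68.
Convert at spot and invest in KRW: 23,000,000 × 1602.285 × 1.047250 = KRW 38,593,838,223.75.
The quoted forward overvalues EUR, so borrow KRW, buy EUR at spot, deposit the EUR at 6.20%, and sell the proceeds forward at 1,624.982.
Arbitrage profit = |39,305,606,276.68 − 38,593,838,223.75| = KRW 711,768,053.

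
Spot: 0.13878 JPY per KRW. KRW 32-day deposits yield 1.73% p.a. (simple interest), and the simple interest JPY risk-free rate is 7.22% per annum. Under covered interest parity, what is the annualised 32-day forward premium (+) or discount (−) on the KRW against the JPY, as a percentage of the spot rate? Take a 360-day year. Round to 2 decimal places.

T = 32/360 years.
No-arbitrage forward: 0.13878 × 1.0064178 / 1.0015378 = 0.13945621 JPY/KRW.
Annualised premium = (F − S)/S × (1/T) = (0.13945621 − 0.13878)/0.13878 ÷ (32/360) = 5.48%.

+5.48%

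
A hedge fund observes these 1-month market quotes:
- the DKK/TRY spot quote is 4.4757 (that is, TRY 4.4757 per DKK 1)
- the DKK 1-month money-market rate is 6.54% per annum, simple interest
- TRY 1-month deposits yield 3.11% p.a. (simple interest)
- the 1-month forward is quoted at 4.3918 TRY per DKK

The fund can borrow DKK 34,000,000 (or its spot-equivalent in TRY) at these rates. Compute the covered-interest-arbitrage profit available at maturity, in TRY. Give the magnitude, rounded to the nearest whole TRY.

TRY 2,433,183

T = 1/12 years.
Invest the DKK and cover forward: 34,000,000 × 1.005450 × 4.3918 = TRY 150,135,000.54.
Convert at spot and invest in TRY: 34,000,000 × 4.4757 × 1.00259166667 = TRY 152,568,183.77.
The quoted forward undervalues DKK, so borrow DKK, convert to TRY at spot, deposit the TRY at 3.11%, and buy DKK forward at 4.3918 to cover the loan.
Arbitrage profit = |150,135,000.54 − 152,568,183.77| = TRY 2,433,183.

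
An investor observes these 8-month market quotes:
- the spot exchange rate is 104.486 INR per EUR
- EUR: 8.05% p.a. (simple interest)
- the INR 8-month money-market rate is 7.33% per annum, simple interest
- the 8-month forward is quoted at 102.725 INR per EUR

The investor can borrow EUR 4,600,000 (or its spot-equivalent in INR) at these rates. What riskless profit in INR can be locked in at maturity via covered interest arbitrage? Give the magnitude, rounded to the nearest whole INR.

INR 6,228,281

T = 8/12 years.
Keep in EUR, deliver into the forward: 4,600,000·1.05366666667·102.725 = INR 497,894,378.33.
Swap to INR now, deposit: 4,600,000·104.486·1.04886666667 = INR 504,122,659.65.
The quoted forward undervalues EUR, so borrow EUR, convert to INR at spot, deposit the INR at 7.33%, and buy EUR forward at 102.725 to cover the loan.
The gap between the two covered legs is INR 6,228,281.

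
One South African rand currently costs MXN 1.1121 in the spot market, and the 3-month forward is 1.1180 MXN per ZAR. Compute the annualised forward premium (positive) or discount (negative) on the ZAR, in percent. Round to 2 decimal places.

T = 3/12 years.
ZAR trades forward at +0.53053% vs spot over the period.
Per annum: 0.0053053 / (3/12) = 0.021221 = 2.12%.

+2.12%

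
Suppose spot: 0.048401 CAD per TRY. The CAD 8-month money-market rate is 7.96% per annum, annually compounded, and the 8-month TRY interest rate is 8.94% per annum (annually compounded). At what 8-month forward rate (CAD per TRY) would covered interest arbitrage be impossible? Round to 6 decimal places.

0.048110

T = 8/12 years.
CAD growth factor: (1 + 0.0796)^(8/12) = 1.0523865.
Growth of 1 TRY over T: (1 + 0.0894)^(8/12) = 1.0587455.
CIP: F = S · (grow CAD)/(grow TRY) = 0.048401 × 1.0523865/1.0587455 = 0.04811030 CAD per TRY.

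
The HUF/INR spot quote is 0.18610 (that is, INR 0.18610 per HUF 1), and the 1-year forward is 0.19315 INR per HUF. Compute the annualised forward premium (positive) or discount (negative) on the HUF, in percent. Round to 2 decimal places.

+3.79%

T = 1 year.
HUF trades forward at +3.78829% vs spot over the period.
Per annum: 0.0378829 / 1 = 0.037883 = 3.79%.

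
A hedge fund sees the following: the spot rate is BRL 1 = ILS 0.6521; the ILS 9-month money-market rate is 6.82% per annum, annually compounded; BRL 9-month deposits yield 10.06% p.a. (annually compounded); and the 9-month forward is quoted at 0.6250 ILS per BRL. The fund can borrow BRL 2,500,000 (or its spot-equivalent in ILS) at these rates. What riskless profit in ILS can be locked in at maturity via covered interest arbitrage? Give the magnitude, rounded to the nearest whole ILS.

T = 9/12 years.
Route A — deposit BRL, sell forward: 2,500,000 × 1.074538873 × 0.6250 = ILS 1,678,966.99.
Route B — convert at spot, deposit ILS: 2,500,000 × 0.6521 × 1.050725882 = ILS 1,712,945.87.
The quoted forward undervalues BRL, so borrow BRL, convert to ILS at spot, deposit the ILS at 6.82%, and buy BRL forward at 0.6250 to cover the loan.
The gap between the two covered legs is ILS 33,979.

ILS 33,979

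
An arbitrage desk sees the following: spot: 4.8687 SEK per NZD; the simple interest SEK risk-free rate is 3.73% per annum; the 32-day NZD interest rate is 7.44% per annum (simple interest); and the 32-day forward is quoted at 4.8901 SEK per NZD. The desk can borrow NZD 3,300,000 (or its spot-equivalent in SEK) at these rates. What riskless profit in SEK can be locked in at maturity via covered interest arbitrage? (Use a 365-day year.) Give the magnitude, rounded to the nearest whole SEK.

T = 32/365 years.
Keep in NZD, deliver into the forward: 3,300,000·1.0065227397·4.8901 = SEK 16,242,589.60.
Swap to SEK now, deposit: 3,300,000·4.8687·1.003270137 = SEK 16,119,250.34.
The quoted forward overvalues NZD, so borrow SEK, buy NZD at spot, deposit the NZD at 7.44%, and sell the proceeds forward at 4.8901.
The gap between the two covered legs is SEK 123,339.

SEK 123,339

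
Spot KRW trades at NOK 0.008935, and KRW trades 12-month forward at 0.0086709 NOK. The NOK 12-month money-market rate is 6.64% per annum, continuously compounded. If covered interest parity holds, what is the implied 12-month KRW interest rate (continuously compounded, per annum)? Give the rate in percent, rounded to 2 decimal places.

T = 1 year.
By CIP, F/S equals the NOK-to-KRW growth ratio: 0.0086709/0.008935 = 0.9704421.
The NOK side grows by e^(0.0664×1) = 1.0686541.
Hence g_KRW = 1.1012034.
Take logs: ln 1.1012034 / 1 = 0.096404, so 9.64%.

9.64%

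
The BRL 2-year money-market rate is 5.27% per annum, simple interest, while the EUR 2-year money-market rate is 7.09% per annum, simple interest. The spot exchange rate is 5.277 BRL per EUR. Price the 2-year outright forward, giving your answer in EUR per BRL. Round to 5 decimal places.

0.19574

T = 2 years.
BRL accumulates by 1 + 0.0527×2 = 1.105400.
EUR accumulates by 1 + 0.0709×2 = 1.141800.
Forward (BRL per EUR) = 5.277 × 1.105400 / 1.141800 = 5.108772.
Invert for EUR per BRL: 1 / 5.108772 = 0.19574.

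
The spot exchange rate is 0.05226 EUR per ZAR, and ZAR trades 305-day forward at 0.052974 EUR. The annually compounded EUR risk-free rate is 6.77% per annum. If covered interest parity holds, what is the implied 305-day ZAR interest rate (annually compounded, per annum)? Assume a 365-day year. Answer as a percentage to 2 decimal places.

5.05%

T = 305/365 years.
By CIP, F/S equals the EUR-to-ZAR growth ratio: 0.052974/0.05226 = 1.0136625.
The EUR side grows by (1 + 0.0677)^(305/365) = 1.0562644.
So the ZAR growth factor = 1.0420277.
Annualise: 1.0420277^(365/305) − 1 = 0.050501 = 5.05%.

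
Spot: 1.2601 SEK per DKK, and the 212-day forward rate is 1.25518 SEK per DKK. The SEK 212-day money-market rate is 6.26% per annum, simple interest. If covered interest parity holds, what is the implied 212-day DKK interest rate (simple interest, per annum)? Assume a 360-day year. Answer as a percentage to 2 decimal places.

T = 212/360 years.
F/S = 1.25518/1.2601 = 0.9960955 = (growth of SEK) / (growth of DKK).
The SEK side grows by 1 + 0.0626×212/360 = 1.0368644.
That pins the DKK growth at 1.0409287.
(1.0409287 − 1)/T = 0.069502, i.e. 6.95%.

6.95%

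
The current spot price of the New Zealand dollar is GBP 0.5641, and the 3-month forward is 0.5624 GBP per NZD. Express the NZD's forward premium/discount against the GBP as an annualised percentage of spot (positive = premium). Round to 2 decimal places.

-1.21%

T = 3/12 years.
(F − S)/S = (0.5624 − 0.5641)/0.5641 = -0.0030137.
Per annum: -0.0030137 / (3/12) = -0.012055 = -1.21%.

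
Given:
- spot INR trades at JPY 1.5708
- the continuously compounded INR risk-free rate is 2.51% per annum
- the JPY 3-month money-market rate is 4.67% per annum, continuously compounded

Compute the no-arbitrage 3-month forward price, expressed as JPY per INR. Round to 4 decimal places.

T = 3/12 years.
JPY growth factor: e^(0.0467×3/12) = 1.0117434.
Growth of 1 INR over T: e^(0.0251×3/12) = 1.0062947.
Forward (JPY per INR) = 1.5708 × 1.0117434 / 1.0062947 = 1.579305.

1.5793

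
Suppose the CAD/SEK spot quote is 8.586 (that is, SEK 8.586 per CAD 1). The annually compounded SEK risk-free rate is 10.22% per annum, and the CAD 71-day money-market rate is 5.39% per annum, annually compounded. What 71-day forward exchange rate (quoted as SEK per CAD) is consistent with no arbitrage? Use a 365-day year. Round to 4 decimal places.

8.6612

T = 71/365 years.
SEK accumulates by (1 + 0.1022)^(71/365) = 1.0191087.
CAD growth factor: (1 + 0.0539)^(71/365) = 1.0102642.
CIP: F = S · (grow SEK)/(grow CAD) = 8.586 × 1.0191087/1.0102642 = 8.661167 SEK per CAD.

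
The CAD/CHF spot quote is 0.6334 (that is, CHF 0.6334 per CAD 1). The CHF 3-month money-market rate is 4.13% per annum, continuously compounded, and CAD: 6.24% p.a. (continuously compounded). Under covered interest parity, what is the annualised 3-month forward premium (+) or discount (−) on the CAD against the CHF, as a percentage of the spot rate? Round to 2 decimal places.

T = 3/12 years.
CIP forward (CHF per CAD) = 0.6334 × 1.0103785/1.0157223 = 0.6300676.
(F − S)/S ÷ T = (0.6300676 − 0.6334)/0.6334/(3/12) = -0.021045 → -2.10%.

-2.10%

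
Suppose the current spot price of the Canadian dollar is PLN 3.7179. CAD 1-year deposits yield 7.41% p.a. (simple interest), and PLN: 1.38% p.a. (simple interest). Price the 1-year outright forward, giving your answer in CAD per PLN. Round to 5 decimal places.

0.28497

T = 1 year.
PLN growth factor: 1 + 0.0138×1 = 1.013800.
Growth of 1 CAD over T: 1 + 0.0741×1 = 1.074100.
Forward (PLN per CAD) = 3.7179 × 1.013800 / 1.074100 = 3.509177.
Invert for CAD per PLN: 1 / 3.509177 = 0.28497.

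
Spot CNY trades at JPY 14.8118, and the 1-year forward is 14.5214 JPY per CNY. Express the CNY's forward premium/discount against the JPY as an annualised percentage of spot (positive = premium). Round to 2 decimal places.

-1.96%

T = 1 year.
Period premium: (14.5214 − 14.8118)/14.8118 = -0.0196060.
Annualise by dividing by T: -0.0196060 / 1 = -0.019606 → -1.96%.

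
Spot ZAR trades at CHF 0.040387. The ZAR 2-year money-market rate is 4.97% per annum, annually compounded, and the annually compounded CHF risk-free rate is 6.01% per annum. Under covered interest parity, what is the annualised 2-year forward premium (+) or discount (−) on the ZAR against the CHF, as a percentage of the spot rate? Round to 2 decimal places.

T = 2 years.
F = S · g_CHF/g_ZAR = 0.040387 × 1.123812/1.1018701 = 0.041191240.
Annualised premium = (F − S)/S × (1/T) = (0.041191240 − 0.040387)/0.040387 ÷ 2 = 1.00%.

+1.00%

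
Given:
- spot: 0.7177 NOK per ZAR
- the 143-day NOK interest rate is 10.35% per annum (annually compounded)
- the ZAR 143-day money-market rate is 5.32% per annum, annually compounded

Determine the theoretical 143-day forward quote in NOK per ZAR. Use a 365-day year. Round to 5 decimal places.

T = 143/365 years.
NOK growth factor: (1 + 0.1035)^(143/365) = 1.0393394.
Growth of 1 ZAR over T: (1 + 0.0532)^(143/365) = 1.0205148.
So F = 0.7177 × 1.0393394 / 1.0205148 = 0.7309388 (NOK/ZAR).

0.73094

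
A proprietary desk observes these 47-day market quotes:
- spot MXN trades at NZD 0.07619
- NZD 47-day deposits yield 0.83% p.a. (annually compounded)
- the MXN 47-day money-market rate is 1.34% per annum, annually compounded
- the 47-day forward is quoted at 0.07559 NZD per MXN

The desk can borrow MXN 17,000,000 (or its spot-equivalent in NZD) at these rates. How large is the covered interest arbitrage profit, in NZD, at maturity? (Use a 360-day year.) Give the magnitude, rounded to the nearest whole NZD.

T = 47/360 years.
Route A — deposit MXN, sell forward: 17,000,000 × 1.001739338 × 0.07559 = NZD 1,287,265.10.
Route B — convert at spot, deposit NZD: 17,000,000 × 0.07619 × 1.001079721 = NZD 1,296,628.49.
The quoted forward undervalues MXN, so borrow MXN, convert to NZD at spot, deposit the NZD at 0.83%, and buy MXN forward at 0.07559 to cover the loan.
Profit = 1,296,628.49 − 1,287,265.10 = NZD 9,363.

NZD 9,363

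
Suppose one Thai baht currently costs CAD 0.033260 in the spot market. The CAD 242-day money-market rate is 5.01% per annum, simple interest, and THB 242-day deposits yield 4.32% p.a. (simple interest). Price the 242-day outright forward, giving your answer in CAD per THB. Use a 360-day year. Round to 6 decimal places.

0.033410

T = 242/360 years.
CAD growth factor: 1 + 0.0501×242/360 = 1.0336783.
THB accumulates by 1 + 0.0432×242/360 = 1.029040.
So F = 0.03326 × 1.0336783 / 1.029040 = 0.03340992 (CAD/THB).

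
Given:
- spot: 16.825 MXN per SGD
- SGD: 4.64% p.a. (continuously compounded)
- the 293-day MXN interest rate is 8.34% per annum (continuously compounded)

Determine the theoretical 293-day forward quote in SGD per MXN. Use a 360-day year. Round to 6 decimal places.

T = 293/360 years.
MXN growth factor: e^(0.0834×293/360) = 1.0702351.
Growth of 1 SGD over T: e^(0.0464×293/360) = 1.0384866.
So F = 16.825 × 1.0702351 / 1.0384866 = 17.33937 (MXN/SGD).
Invert for SGD per MXN: 1 / 17.33937 = 0.057672.

0.057672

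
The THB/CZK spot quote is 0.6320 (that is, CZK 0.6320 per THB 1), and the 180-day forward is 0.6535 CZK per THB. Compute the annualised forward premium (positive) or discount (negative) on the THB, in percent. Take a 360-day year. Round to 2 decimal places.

+6.80%

T = 180/360 years.
THB trades forward at +3.40190% vs spot over the period.
Annualise by dividing by T: 0.0340190 / (180/360) = 0.068038 → 6.80%.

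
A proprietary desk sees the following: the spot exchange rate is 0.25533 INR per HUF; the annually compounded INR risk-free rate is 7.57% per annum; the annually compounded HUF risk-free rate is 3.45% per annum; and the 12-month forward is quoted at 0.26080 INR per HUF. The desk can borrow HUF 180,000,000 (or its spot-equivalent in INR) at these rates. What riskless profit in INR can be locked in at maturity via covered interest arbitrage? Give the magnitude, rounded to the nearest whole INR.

INR 874,959

T = 1 year.
Keep in HUF, deliver into the forward: 180,000,000·1.034500·0.26080 = INR 48,563,568.00.
Swap to INR now, deposit: 180,000,000·0.25533·1.075700 = INR 49,438,526.58.
The quoted forward undervalues HUF, so borrow HUF, convert to INR at spot, deposit the INR at 7.57%, and buy HUF forward at 0.26080 to cover the loan.
The gap between the two covered legs is INR 874,959.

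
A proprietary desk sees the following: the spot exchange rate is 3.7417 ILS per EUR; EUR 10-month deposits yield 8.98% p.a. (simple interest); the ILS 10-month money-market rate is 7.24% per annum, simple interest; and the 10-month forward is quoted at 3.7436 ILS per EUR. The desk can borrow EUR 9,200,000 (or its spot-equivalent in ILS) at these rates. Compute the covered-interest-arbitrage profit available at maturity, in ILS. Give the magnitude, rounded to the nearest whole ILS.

T = 10/12 years.
Route A — deposit EUR, sell forward: 9,200,000 × 1.0748333333 × 3.7436 = ILS 37,018,463.81.
Route B — convert at spot, deposit ILS: 9,200,000 × 3.7417 × 1.0603333333 = ILS 36,500,532.95.
The quoted forward overvalues EUR, so borrow ILS, buy EUR at spot, deposit the EUR at 8.98%, and sell the proceeds forward at 3.7436.
Arbitrage profit = |37,018,463.81 − 36,500,532.95| = ILS 517,931.

ILS 517,931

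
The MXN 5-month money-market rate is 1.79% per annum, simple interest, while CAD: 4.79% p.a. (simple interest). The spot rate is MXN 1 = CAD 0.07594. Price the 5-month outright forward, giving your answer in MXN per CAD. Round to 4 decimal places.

T = 5/12 years.
Growth of 1 CAD over T: 1 + 0.0479×5/12 = 1.01995833.
Growth of 1 MXN over T: 1 + 0.0179×5/12 = 1.00745833.
CIP: F = S · (grow CAD)/(grow MXN) = 0.07594 × 1.01995833/1.00745833 = 0.076882223 CAD per MXN.
Quoted the other way: 1/0.076882223 = 13.0069 MXN per CAD.

13.0069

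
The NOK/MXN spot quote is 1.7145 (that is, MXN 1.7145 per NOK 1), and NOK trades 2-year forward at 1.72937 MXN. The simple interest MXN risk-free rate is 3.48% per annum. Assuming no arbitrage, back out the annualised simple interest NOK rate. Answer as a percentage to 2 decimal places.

T = 2 years.
By CIP, F/S equals the MXN-to-NOK growth ratio: 1.72937/1.7145 = 1.0086731.
The MXN side grows by 1 + 0.0348×2 = 1.069600.
Hence g_NOK = 1.060403.
(1.060403 − 1)/T = 0.030201, i.e. 3.02%.

3.02%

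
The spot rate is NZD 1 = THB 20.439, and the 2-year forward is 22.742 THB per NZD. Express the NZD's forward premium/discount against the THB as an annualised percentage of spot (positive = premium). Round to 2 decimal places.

+5.63%

T = 2 years.
NZD trades forward at +11.26767% vs spot over the period.
×(1/T) gives 5.63% p.a.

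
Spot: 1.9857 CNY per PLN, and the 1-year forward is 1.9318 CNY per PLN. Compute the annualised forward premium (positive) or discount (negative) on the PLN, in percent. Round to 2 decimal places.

T = 1 year.
Period premium: (1.9318 − 1.9857)/1.9857 = -0.0271441.
Annualise by dividing by T: -0.0271441 / 1 = -0.027144 → -2.71%.

-2.71%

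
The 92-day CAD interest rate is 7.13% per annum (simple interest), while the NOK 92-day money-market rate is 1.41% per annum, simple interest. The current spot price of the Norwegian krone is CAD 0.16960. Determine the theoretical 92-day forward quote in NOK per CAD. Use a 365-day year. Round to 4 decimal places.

T = 92/365 years.
CAD accumulates by 1 + 0.0713×92/365 = 1.0179715.
NOK accumulates by 1 + 0.0141×92/365 = 1.003554.
So F = 0.1696 × 1.0179715 / 1.003554 = 0.1720365 (CAD/NOK).
Quoted the other way: 1/0.1720365 = 5.8127 NOK per CAD.

5.8127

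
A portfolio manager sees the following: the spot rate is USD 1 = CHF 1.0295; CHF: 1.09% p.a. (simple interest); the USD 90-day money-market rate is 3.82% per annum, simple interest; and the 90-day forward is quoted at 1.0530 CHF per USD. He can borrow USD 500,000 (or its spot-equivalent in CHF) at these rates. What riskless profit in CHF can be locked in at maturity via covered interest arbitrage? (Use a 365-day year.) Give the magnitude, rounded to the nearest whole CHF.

CHF 15,326

T = 90/365 years.
Route A — deposit USD, sell forward: 500,000 × 1.00941918 × 1.0530 = CHF 531,459.20.
Route B — convert at spot, deposit CHF: 500,000 × 1.0295 × 1.00268767 = CHF 516,133.48.
The quoted forward overvalues USD, so borrow CHF, buy USD at spot, deposit the USD at 3.82%, and sell the proceeds forward at 1.0530.
Profit = 531,459.20 − 516,133.48 = CHF 15,326.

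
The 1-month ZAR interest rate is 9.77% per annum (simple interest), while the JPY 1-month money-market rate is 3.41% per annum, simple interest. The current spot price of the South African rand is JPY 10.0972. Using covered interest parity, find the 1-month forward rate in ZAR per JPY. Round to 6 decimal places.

0.099561

T = 1/12 years.
Growth of 1 JPY over T: 1 + 0.0341×1/12 = 1.0028417.
ZAR growth factor: 1 + 0.0977×1/12 = 1.0081417.
So F = 10.0972 × 1.0028417 / 1.0081417 = 10.04412 (JPY/ZAR).
Quoted the other way: 1/10.04412 = 0.099561 ZAR per JPY.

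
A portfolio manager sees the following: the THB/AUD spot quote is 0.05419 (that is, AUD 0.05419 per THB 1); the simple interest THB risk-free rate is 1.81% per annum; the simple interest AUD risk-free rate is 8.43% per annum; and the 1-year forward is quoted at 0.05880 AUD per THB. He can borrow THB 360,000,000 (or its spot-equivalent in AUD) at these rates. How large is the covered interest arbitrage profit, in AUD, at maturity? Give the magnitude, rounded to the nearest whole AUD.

T = 1 year.
Route A — deposit THB, sell forward: 360,000,000 × 1.018100 × 0.05880 = AUD 21,551,140.80.
Route B — convert at spot, deposit AUD: 360,000,000 × 0.05419 × 1.084300 = AUD 21,152,958.12.
The quoted forward overvalues THB, so borrow AUD, buy THB at spot, deposit the THB at 1.81%, and sell the proceeds forward at 0.05880.
Profit = 21,551,140.80 − 21,152,958.12 = AUD 398,183.

AUD 398,183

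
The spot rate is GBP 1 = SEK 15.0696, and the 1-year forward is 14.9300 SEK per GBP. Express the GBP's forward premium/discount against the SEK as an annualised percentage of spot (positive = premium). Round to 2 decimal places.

T = 1 year.
(F − S)/S = (14.9300 − 15.0696)/15.0696 = -0.0092637.
Per annum: -0.0092637 / 1 = -0.009264 = -0.93%.

-0.93%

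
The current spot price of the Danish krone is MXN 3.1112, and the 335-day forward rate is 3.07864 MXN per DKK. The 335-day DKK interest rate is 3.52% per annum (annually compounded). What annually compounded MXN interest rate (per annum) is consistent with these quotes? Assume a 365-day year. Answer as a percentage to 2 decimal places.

T = 335/365 years.
By CIP, F/S equals the MXN-to-DKK growth ratio: 3.07864/3.1112 = 0.9895346.
DKK growth factor: (1 + 0.0352)^(335/365) = 1.0322607.
That pins the MXN growth at 1.0214577.
r = 1.0214577^(365/335) − 1 = 0.023402 → 2.34%.

2.34%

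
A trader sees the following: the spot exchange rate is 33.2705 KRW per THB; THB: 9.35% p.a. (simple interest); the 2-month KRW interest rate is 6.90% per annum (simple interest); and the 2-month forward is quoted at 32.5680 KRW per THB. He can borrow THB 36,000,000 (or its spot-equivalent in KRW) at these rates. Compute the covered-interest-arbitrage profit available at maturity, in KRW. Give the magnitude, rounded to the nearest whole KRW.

T = 2/12 years.
Route A — deposit THB, sell forward: 36,000,000 × 1.015583333333 × 32.5680 = KRW 1,190,718,648.00.
Route B — convert at spot, deposit KRW: 36,000,000 × 33.2705 × 1.011500 = KRW 1,211,511,987.00.
The quoted forward undervalues THB, so borrow THB, convert to KRW at spot, deposit the KRW at 6.90%, and buy THB forward at 32.5680 to cover the loan.
Profit = 1,211,511,987.00 − 1,190,718,648.00 = KRW 20,793,339.

KRW 20,793,339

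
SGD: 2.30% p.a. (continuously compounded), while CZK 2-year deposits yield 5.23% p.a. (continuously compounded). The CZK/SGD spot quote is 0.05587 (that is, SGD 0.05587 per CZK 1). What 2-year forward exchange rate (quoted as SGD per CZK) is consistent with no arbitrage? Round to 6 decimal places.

0.052690

T = 2 years.
SGD accumulates by e^(0.0230×2) = 1.0470744.
CZK accumulates by e^(0.0523×2) = 1.1102664.
Forward (SGD per CZK) = 0.05587 × 1.0470744 / 1.1102664 = 0.05269010.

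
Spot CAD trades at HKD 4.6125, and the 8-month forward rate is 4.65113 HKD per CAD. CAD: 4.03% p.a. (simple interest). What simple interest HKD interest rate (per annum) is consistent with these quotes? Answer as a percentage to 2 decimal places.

5.32%

T = 8/12 years.
F/S = 4.65113/4.6125 = 1.0083751 = (growth of HKD) / (growth of CAD).
CAD growth factor: 1 + 0.0403×8/12 = 1.0268667.
That pins the HKD growth at 1.0354668.
r = (1.0354668 − 1)/(8/12) = 0.053200 → 5.32%.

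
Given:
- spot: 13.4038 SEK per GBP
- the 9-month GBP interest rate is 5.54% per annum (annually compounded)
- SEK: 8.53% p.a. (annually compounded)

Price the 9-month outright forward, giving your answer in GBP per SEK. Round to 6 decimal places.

0.073059

T = 9/12 years.
Growth of 1 SEK over T: (1 + 0.0853)^(9/12) = 1.063316.
Growth of 1 GBP over T: (1 + 0.0554)^(9/12) = 1.0412687.
So F = 13.4038 × 1.063316 / 1.0412687 = 13.68761 (SEK/GBP).
Invert for GBP per SEK: 1 / 13.68761 = 0.073059.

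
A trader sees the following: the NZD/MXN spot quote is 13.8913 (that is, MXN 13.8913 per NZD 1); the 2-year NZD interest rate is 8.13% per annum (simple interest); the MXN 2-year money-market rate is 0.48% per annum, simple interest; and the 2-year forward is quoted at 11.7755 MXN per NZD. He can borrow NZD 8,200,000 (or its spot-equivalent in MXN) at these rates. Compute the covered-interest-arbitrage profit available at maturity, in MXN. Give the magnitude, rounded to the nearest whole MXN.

MXN 2,742,573

T = 2 years.
Keep in NZD, deliver into the forward: 8,200,000·1.162600·11.7755 = MXN 112,259,609.66.
Swap to MXN now, deposit: 8,200,000·13.8913·1.009600 = MXN 115,002,183.14.
The quoted forward undervalues NZD, so borrow NZD, convert to MXN at spot, deposit the MXN at 0.48%, and buy NZD forward at 11.7755 to cover the loan.
Profit = 115,002,183.14 − 112,259,609.66 = MXN 2,742,573.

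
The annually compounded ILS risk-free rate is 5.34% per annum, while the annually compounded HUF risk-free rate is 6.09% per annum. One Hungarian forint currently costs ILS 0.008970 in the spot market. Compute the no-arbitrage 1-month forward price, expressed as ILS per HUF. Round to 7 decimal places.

0.0089647

T = 1/12 years.
ILS accumulates by (1 + 0.0534)^(1/12) = 1.0043447.
HUF accumulates by (1 + 0.0609)^(1/12) = 1.0049386.
CIP: F = S · (grow ILS)/(grow HUF) = 0.00897 × 1.0043447/1.0049386 = 0.008964699 ILS per HUF.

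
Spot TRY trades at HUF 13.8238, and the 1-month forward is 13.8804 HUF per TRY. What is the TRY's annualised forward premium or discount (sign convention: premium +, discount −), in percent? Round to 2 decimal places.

T = 1/12 years.
TRY trades forward at +0.40944% vs spot over the period.
Annualise by dividing by T: 0.0040944 / (1/12) = 0.049133 → 4.91%.

+4.91%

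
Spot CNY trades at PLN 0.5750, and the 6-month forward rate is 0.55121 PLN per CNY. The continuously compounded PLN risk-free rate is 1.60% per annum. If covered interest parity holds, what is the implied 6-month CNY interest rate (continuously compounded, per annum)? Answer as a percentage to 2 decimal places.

10.05%

T = 6/12 years.
By CIP, F/S equals the PLN-to-CNY growth ratio: 0.55121/0.575 = 0.9586261.
The PLN side grows by e^(0.0160×6/12) = 1.0080321.
That pins the CNY growth at 1.0515383.
r = ln(1.0515383)/(6/12) = 0.100508 → 10.05%.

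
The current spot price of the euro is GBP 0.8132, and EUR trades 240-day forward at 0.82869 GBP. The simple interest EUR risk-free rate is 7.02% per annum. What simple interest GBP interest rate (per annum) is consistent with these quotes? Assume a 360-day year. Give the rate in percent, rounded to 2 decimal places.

10.01%

T = 240/360 years.
F/S = 0.82869/0.8132 = 1.0190482 = (growth of GBP) / (growth of EUR).
The EUR side grows by 1 + 0.0702×240/360 = 1.046800.
That pins the GBP growth at 1.0667397.
(1.0667397 − 1)/T = 0.100110, i.e. 10.01%.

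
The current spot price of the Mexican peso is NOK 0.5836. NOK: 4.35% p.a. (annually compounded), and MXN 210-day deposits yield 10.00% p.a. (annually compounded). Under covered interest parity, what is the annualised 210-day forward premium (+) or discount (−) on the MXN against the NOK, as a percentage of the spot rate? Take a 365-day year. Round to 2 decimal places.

T = 210/365 years.
No-arbitrage forward: 0.5836 × 1.0248009 / 1.0563673 = 0.5661608 NOK/MXN.
Annualised premium = (F − S)/S × (1/T) = (0.5661608 − 0.5836)/0.5836 ÷ (210/365) = -5.19%.

-5.19%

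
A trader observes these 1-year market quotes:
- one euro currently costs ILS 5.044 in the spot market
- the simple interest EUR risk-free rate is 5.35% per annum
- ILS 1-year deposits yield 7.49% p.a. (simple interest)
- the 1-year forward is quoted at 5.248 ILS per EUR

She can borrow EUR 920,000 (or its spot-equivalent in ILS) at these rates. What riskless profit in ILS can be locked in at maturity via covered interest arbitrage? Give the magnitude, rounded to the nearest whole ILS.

ILS 98,415

T = 1 year.
Route A — deposit EUR, sell forward: 920,000 × 1.053500 × 5.248 = ILS 5,086,466.56.
Route B — convert at spot, deposit ILS: 920,000 × 5.044 × 1.074900 = ILS 4,988,051.95.
The quoted forward overvalues EUR, so borrow ILS, buy EUR at spot, deposit the EUR at 5.35%, and sell the proceeds forward at 5.248.
The gap between the two covered legs is ILS 98,415.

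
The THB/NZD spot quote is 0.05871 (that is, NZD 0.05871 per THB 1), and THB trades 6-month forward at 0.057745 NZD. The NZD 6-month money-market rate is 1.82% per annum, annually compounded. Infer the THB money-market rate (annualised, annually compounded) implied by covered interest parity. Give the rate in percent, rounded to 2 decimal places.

T = 6/12 years.
By CIP, F/S equals the NZD-to-THB growth ratio: 0.057745/0.05871 = 0.9835633.
The NZD side grows by (1 + 0.0182)^(6/12) = 1.009059.
Hence g_THB = 1.0259218.
Annualise: 1.0259218^(12/6) − 1 = 0.052516 = 5.25%.

5.25%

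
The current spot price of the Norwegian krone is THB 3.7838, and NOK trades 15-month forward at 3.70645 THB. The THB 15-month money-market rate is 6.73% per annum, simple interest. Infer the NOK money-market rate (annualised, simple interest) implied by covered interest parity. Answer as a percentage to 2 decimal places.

T = 15/12 years.
F/S = 3.70645/3.7838 = 0.9795576 = (growth of THB) / (growth of NOK).
THB growth factor: 1 + 0.0673×15/12 = 1.084125.
Hence g_NOK = 1.1067496.
(1.1067496 − 1)/T = 0.085400, i.e. 8.54%.

8.54%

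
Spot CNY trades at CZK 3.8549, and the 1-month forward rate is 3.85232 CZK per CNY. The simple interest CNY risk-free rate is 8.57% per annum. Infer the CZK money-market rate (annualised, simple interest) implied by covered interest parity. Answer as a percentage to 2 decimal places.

T = 1/12 years.
By CIP, F/S equals the CZK-to-CNY growth ratio: 3.85232/3.8549 = 0.9993307.
CNY growth factor: 1 + 0.0857×1/12 = 1.0071417.
That pins the CZK growth at 1.0064676.
(1.0064676 − 1)/T = 0.077611, i.e. 7.76%.

7.76%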